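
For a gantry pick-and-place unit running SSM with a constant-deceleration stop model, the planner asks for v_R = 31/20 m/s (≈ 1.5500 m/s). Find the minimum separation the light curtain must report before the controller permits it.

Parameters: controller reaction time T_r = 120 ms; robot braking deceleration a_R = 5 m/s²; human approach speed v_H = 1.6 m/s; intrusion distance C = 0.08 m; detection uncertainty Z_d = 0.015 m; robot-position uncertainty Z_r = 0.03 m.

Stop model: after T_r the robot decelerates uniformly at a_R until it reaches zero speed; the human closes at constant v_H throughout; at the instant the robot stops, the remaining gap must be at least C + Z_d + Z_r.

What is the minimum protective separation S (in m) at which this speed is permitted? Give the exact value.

stop time T_s = (31/20)/5 = 0.3100 s
robot in T_r: 1.5500·0.1200 = 0.1860 m
braking distance = 1.5500²/(2·5.0000) = 0.2402 m
human closes 1.6000·0.4300 = 0.6880 m
C+Z_d+Z_r = 0.0800+0.0150+0.0300 = 0.1250 m
S_min ≈ 0.1860+0.2402+0.6880+0.1250  ⇒  S_min = 4957/4000 m

S_min = 4957/4000 m = 1.2392 m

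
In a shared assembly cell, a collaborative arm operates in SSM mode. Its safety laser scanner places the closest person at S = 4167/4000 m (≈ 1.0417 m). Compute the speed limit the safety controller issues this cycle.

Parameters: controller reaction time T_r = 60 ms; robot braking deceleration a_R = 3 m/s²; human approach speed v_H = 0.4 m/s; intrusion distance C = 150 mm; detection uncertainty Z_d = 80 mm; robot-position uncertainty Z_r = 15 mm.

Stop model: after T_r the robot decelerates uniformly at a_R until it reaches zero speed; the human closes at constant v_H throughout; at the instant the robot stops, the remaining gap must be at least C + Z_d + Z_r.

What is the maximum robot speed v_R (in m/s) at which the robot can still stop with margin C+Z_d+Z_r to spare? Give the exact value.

v_R_max = 33/20 m/s = 1.6500 m/s

quadratic (1/6)·v² + (29/150)·v + (-3091/4000) = 0
  disc = (29/150)² − 4·(1/6)·(-3091/4000) = 49729/90000 ; √disc = 223/300
  v_R = (−(29/150) + 223/300) / (2·(1/6)) = 33/20 m/s
check:
T_s = v_R/a_R = (33/20)/3 = 0.5500 s
robot in T_r: 1.6500·0.0600 = 0.0990 m
robot under decel: 1.6500²/(2·3.0000) = 0.4537 m
human closes 0.4000·0.6100 = 0.2440 m
residual clearance needed = 0.1500+0.0800+0.0150 = 0.2450 m
sum ≈ 0.0990+0.4537+0.2440+0.2450 ≈ 1.0417 m = S ✓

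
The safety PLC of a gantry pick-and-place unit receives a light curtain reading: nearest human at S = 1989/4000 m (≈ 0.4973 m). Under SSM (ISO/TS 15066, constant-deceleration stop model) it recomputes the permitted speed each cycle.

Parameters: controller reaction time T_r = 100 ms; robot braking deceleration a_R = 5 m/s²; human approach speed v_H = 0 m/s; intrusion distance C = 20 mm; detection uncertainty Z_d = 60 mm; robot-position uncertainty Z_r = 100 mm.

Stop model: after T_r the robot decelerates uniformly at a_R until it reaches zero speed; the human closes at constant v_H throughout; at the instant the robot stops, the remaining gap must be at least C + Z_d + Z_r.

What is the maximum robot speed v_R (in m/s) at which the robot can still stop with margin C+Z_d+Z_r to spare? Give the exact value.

v_R_max = 27/20 m/s = 1.3500 m/s

at the boundary: (1/10)·v² + (1/10)·v + (-1269/4000) = 0
  disc = (1/10)² − 4·(1/10)·(-1269/4000) = 1369/10000 ; √disc = 37/100
  v_R = (−(1/10) + 37/100) / (2·(1/10)) = 27/20 m/s
check:
braking lasts T_s = (27/20)/5 = 0.2700 s
reaction-phase robot travel = 1.3500·0.1000 = 0.1350 m
braking distance = 1.3500²/(2·5.0000) = 0.1822 m
human closes 0.0000·0.3700 = 0.0000 m
margins: 0.0200+0.0600+0.1000 = 0.1800 m
sum ≈ 0.1350+0.1822+0.0000+0.1800 ≈ 0.4973 m = S ✓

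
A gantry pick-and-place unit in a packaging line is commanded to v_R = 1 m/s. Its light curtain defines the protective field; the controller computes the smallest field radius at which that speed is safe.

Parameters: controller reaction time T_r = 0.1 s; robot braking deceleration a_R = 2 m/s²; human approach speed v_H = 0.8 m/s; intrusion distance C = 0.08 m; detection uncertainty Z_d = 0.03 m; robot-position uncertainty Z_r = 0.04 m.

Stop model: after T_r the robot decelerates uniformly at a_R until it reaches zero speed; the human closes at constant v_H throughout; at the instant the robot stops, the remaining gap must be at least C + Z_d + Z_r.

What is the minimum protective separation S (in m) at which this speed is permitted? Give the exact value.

S_min = 49/50 m = 0.9800 m

braking lasts T_s = 1/2 = 0.5000 s
reaction-phase robot travel = 1.0000·0.1000 = 0.1000 m
braking distance = 1.0000²/(2·2.0000) = 0.2500 m
person approaches 0.8000·(0.1000+0.5000) = 0.4800 m
residual clearance needed = 0.0800+0.0300+0.0400 = 0.1500 m
S_min ≈ 0.1000+0.2500+0.4800+0.1500  ⇒  S_min = 49/50 m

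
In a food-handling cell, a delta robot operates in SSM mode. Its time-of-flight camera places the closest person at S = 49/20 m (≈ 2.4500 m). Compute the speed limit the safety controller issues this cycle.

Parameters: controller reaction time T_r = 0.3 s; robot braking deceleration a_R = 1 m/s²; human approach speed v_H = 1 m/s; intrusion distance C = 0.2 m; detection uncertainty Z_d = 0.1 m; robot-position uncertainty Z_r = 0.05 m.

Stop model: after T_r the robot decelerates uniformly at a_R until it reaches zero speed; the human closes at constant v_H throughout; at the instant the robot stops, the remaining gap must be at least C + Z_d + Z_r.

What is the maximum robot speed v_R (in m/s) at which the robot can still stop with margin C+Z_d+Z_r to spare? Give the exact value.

at the boundary: (1/2)·v² + (13/10)·v + (-9/5) = 0
  disc = (13/10)² − 4·(1/2)·(-9/5) = 529/100 ; √disc = 23/10
  v_R = (−(13/10) + 23/10) / (2·(1/2)) = 1 m/s
check:
T_s = v_R/a_R = 1/1 = 1.0000 s
robot covers v_R·T_r = 1.0000·0.3000 = 0.3000 m before braking
robot covers 1.0000·1.0000 − ½·1.0000·1.0000² = 0.5000 m while stopping
human closes 1.0000·1.3000 = 1.3000 m
residual clearance needed = 0.2000+0.1000+0.0500 = 0.3500 m
sum ≈ 0.3000+0.5000+1.3000+0.3500 ≈ 2.4500 m = S ✓

v_R_max = 1 m/s = 1.0000 m/s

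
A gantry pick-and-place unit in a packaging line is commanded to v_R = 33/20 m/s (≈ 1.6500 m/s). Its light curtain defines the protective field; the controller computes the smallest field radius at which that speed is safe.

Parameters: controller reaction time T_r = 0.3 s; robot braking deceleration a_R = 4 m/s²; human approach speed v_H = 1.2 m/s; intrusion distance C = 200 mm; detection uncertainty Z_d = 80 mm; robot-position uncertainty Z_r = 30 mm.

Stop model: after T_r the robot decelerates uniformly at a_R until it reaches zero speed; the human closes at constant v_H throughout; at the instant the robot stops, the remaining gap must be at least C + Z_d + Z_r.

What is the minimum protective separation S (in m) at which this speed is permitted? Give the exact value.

S_min = 6401/3200 m = 2.0003 m

braking lasts T_s = (33/20)/4 = 0.4125 s
reaction-phase robot travel = 1.6500·0.3000 = 0.4950 m
robot covers 1.6500·0.4125 − ½·4.0000·0.4125² = 0.3403 m while stopping
person approaches 1.2000·(0.3000+0.4125) = 0.8550 m
C+Z_d+Z_r = 0.2000+0.0800+0.0300 = 0.3100 m
S_min ≈ 0.4950+0.3403+0.8550+0.3100  ⇒  S_min = 6401/3200 m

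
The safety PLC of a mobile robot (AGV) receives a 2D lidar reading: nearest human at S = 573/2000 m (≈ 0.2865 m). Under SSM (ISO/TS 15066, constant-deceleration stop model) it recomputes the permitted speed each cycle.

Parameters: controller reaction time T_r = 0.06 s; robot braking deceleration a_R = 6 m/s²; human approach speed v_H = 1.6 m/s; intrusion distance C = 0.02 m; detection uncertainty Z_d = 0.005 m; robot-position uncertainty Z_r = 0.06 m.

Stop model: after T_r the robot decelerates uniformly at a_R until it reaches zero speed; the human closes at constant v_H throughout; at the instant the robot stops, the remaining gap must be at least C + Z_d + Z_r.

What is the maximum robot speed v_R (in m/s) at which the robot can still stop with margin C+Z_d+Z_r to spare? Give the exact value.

v_R_max = 3/10 m/s = 0.3000 m/s

collect terms ⇒ (1/12)·v_R² + (49/150)·v_R + (-211/2000) = 0
  disc = (49/150)² − 4·(1/12)·(-211/2000) = 12769/90000 ; √disc = 113/300
  v_R = (−(49/150) + 113/300) / (2·(1/12)) = 3/10 m/s
check:
braking lasts T_s = (3/10)/6 = 0.0500 s
reaction-phase robot travel = 0.3000·0.0600 = 0.0180 m
robot covers 0.3000·0.0500 − ½·6.0000·0.0500² = 0.0075 m while stopping
human over T_r+T_s: 1.6000·(0.0600+0.0500) = 0.1760 m
margins: 0.0200+0.0050+0.0600 = 0.0850 m
sum ≈ 0.0180+0.0075+0.1760+0.0850 ≈ 0.2865 m = S ✓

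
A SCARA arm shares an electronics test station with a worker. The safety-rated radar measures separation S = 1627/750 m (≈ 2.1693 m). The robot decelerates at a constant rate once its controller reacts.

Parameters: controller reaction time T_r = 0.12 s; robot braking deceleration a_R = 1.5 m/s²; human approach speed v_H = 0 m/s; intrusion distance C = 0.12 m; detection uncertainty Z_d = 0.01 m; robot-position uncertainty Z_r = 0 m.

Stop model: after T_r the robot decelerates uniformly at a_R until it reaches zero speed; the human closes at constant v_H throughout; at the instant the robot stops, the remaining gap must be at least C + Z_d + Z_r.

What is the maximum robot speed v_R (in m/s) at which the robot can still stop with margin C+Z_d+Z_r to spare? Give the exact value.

v_R_max = 23/10 m/s = 2.3000 m/s

collect terms ⇒ (1/3)·v_R² + (3/25)·v_R + (-3059/1500) = 0
  disc = (3/25)² − 4·(1/3)·(-3059/1500) = 15376/5625 ; √disc = 124/75
  v_R = (−(3/25) + 124/75) / (2·(1/3)) = 23/10 m/s
check:
stop time T_s = (23/10)/(3/2) = 1.5333 s
reaction-phase robot travel = 2.3000·0.1200 = 0.2760 m
robot under decel: 2.3000²/(2·1.5000) = 1.7633 m
person approaches 0.0000·(0.1200+1.5333) = 0.0000 m
residual clearance needed = 0.1200+0.0100+0.0000 = 0.1300 m
sum ≈ 0.2760+1.7633+0.0000+0.1300 ≈ 2.1693 m = S ✓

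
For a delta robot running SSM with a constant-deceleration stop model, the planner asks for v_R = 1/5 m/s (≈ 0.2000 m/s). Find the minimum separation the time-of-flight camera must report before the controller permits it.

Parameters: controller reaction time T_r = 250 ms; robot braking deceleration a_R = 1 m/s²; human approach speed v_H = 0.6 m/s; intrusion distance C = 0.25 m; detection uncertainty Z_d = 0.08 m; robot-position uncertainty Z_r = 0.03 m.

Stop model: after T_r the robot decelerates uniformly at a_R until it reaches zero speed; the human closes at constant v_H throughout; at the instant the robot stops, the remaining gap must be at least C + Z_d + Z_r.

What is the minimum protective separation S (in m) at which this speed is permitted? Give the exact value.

braking lasts T_s = (1/5)/1 = 0.2000 s
robot covers v_R·T_r = 0.2000·0.2500 = 0.0500 m before braking
robot covers 0.2000·0.2000 − ½·1.0000·0.2000² = 0.0200 m while stopping
human closes 0.6000·0.4500 = 0.2700 m
margins: 0.2500+0.0800+0.0300 = 0.3600 m
S_min ≈ 0.0500+0.0200+0.2700+0.3600  ⇒  S_min = 7/10 m

S_min = 7/10 m = 0.7000 m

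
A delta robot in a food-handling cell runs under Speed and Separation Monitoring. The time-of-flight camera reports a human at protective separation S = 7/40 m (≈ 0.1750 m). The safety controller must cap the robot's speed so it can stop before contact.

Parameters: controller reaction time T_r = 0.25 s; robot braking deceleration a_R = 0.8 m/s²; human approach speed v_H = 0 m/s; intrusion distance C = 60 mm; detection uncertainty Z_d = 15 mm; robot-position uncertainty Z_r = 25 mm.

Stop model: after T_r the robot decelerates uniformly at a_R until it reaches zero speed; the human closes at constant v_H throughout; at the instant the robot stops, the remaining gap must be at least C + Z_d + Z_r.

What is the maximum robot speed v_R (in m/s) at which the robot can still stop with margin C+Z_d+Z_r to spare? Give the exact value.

at the boundary: (5/8)·v² + (1/4)·v + (-3/40) = 0
  disc = (1/4)² − 4·(5/8)·(-3/40) = 1/4 ; √disc = 1/2
  v_R = (−(1/4) + 1/2) / (2·(5/8)) = 1/5 m/s
check:
T_s = v_R/a_R = (1/5)/(4/5) = 0.2500 s
robot covers v_R·T_r = 0.2000·0.2500 = 0.0500 m before braking
braking distance = 0.2000²/(2·0.8000) = 0.0250 m
human over T_r+T_s: 0.0000·(0.2500+0.2500) = 0.0000 m
C+Z_d+Z_r = 0.0600+0.0150+0.0250 = 0.1000 m
sum ≈ 0.0500+0.0250+0.0000+0.1000 ≈ 0.1750 m = S ✓

v_R_max = 1/5 m/s = 0.2000 m/s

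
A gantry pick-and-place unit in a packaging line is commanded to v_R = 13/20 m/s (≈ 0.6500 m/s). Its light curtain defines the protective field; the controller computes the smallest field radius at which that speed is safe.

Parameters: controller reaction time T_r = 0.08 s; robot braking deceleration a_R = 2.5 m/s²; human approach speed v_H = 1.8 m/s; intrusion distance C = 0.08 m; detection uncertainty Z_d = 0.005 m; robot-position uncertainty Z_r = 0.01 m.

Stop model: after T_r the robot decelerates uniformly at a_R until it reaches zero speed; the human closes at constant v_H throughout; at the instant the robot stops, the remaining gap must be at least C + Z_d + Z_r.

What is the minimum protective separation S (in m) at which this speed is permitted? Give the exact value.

S_min = 1687/2000 m = 0.8435 m

stop time T_s = (13/20)/(5/2) = 0.2600 s
robot covers v_R·T_r = 0.6500·0.0800 = 0.0520 m before braking
braking distance = 0.6500²/(2·2.5000) = 0.0845 m
human over T_r+T_s: 1.8000·(0.0800+0.2600) = 0.6120 m
margins: 0.0800+0.0050+0.0100 = 0.0950 m
S_min ≈ 0.0520+0.0845+0.6120+0.0950  ⇒  S_min = 1687/2000 m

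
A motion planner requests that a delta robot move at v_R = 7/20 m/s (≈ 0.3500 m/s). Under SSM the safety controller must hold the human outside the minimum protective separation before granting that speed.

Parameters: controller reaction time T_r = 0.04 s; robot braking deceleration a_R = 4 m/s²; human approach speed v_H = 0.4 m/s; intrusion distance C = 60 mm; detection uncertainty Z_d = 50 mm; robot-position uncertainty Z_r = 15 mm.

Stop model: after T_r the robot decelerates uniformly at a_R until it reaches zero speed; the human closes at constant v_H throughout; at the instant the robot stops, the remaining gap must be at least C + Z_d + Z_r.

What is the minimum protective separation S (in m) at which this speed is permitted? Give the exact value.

S_min = 657/3200 m = 0.2053 m

T_s = v_R/a_R = (7/20)/4 = 0.0875 s
robot covers v_R·T_r = 0.3500·0.0400 = 0.0140 m before braking
robot under decel: 0.3500²/(2·4.0000) = 0.0153 m
human closes 0.4000·0.1275 = 0.0510 m
C+Z_d+Z_r = 0.0600+0.0500+0.0150 = 0.1250 m
S_min ≈ 0.0140+0.0153+0.0510+0.1250  ⇒  S_min = 657/3200 m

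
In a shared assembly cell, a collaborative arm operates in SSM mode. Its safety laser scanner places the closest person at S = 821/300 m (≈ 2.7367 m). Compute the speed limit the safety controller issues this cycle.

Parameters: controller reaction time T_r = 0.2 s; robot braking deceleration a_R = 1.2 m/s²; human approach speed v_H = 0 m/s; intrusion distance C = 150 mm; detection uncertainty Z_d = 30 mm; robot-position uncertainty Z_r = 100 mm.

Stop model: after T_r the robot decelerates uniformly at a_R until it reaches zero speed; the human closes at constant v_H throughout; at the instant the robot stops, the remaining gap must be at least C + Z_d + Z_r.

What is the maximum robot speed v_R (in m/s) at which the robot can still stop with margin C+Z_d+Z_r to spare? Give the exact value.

at the boundary: (5/12)·v² + (1/5)·v + (-737/300) = 0
  disc = (1/5)² − 4·(5/12)·(-737/300) = 3721/900 ; √disc = 61/30
  v_R = (−(1/5) + 61/30) / (2·(5/12)) = 11/5 m/s
check:
T_s = v_R/a_R = (11/5)/(6/5) = 1.8333 s
reaction-phase robot travel = 2.2000·0.2000 = 0.4400 m
braking distance = 2.2000²/(2·1.2000) = 2.0167 m
person approaches 0.0000·(0.2000+1.8333) = 0.0000 m
residual clearance needed = 0.1500+0.0300+0.1000 = 0.2800 m
sum ≈ 0.4400+2.0167+0.0000+0.2800 ≈ 2.7367 m = S ✓

v_R_max = 11/5 m/s = 2.2000 m/s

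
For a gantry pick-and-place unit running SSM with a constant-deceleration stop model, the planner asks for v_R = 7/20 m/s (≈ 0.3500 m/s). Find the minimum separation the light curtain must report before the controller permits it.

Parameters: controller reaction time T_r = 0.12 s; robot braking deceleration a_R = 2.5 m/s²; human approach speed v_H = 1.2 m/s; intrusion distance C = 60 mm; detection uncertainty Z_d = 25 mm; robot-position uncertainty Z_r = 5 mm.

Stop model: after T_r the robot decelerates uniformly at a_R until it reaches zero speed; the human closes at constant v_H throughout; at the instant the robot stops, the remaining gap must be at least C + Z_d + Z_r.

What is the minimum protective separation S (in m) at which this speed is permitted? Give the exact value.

S_min = 937/2000 m = 0.4685 m

braking lasts T_s = (7/20)/(5/2) = 0.1400 s
robot in T_r: 0.3500·0.1200 = 0.0420 m
robot under decel: 0.3500²/(2·2.5000) = 0.0245 m
person approaches 1.2000·(0.1200+0.1400) = 0.3120 m
C+Z_d+Z_r = 0.0600+0.0250+0.0050 = 0.0900 m
S_min ≈ 0.0420+0.0245+0.3120+0.0900  ⇒  S_min = 937/2000 m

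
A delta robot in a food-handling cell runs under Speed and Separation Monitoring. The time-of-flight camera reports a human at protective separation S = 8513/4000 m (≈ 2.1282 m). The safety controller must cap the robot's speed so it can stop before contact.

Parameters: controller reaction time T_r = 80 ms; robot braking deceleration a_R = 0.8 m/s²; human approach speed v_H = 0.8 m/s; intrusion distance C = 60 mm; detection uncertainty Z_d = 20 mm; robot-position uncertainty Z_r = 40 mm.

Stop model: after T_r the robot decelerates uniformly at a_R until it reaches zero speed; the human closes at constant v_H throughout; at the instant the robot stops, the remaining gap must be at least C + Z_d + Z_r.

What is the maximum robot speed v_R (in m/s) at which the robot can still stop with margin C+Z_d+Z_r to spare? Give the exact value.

quadratic (5/8)·v² + (27/25)·v + (-7777/4000) = 0
  disc = (27/25)² − 4·(5/8)·(-7777/4000) = 241081/40000 ; √disc = 491/200
  v_R = (−(27/25) + 491/200) / (2·(5/8)) = 11/10 m/s
check:
T_s = v_R/a_R = (11/10)/(4/5) = 1.3750 s
robot covers v_R·T_r = 1.1000·0.0800 = 0.0880 m before braking
braking distance = 1.1000²/(2·0.8000) = 0.7562 m
human closes 0.8000·1.4550 = 1.1640 m
C+Z_d+Z_r = 0.0600+0.0200+0.0400 = 0.1200 m
sum ≈ 0.0880+0.7562+1.1640+0.1200 ≈ 2.1282 m = S ✓

v_R_max = 11/10 m/s = 1.1000 m/s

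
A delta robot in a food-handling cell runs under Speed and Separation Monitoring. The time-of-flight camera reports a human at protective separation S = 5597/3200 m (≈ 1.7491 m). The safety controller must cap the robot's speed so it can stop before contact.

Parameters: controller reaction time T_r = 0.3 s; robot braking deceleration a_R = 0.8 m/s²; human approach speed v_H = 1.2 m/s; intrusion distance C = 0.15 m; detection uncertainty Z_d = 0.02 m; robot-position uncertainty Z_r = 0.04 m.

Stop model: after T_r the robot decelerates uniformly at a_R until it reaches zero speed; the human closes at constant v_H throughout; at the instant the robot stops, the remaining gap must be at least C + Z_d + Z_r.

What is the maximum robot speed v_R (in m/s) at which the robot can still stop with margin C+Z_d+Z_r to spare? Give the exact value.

at the boundary: (5/8)·v² + (9/5)·v + (-3773/3200) = 0
  disc = (9/5)² − 4·(5/8)·(-3773/3200) = 39601/6400 ; √disc = 199/80
  v_R = (−(9/5) + 199/80) / (2·(5/8)) = 11/20 m/s
check:
braking lasts T_s = (11/20)/(4/5) = 0.6875 s
reaction-phase robot travel = 0.5500·0.3000 = 0.1650 m
robot under decel: 0.5500²/(2·0.8000) = 0.1891 m
human closes 1.2000·0.9875 = 1.1850 m
residual clearance needed = 0.1500+0.0200+0.0400 = 0.2100 m
sum ≈ 0.1650+0.1891+1.1850+0.2100 ≈ 1.7491 m = S ✓

v_R_max = 11/20 m/s = 0.5500 m/s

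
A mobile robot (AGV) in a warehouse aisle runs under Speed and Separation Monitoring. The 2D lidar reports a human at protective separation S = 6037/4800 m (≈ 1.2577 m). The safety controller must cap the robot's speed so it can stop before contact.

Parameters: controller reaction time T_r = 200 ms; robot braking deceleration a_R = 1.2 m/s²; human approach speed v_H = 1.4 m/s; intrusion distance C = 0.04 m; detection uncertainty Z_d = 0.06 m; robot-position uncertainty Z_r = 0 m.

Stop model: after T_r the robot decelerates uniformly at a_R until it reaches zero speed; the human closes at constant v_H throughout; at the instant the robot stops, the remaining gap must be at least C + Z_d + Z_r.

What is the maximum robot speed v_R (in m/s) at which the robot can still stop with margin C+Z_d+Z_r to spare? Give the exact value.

v_R_max = 11/20 m/s = 0.5500 m/s

quadratic (5/12)·v² + (41/30)·v + (-4213/4800) = 0
  disc = (41/30)² − 4·(5/12)·(-4213/4800) = 5329/1600 ; √disc = 73/40
  v_R = (−(41/30) + 73/40) / (2·(5/12)) = 11/20 m/s
check:
T_s = v_R/a_R = (11/20)/(6/5) = 0.4583 s
reaction-phase robot travel = 0.5500·0.2000 = 0.1100 m
robot covers 0.5500·0.4583 − ½·1.2000·0.4583² = 0.1260 m while stopping
human closes 1.4000·0.6583 = 0.9217 m
residual clearance needed = 0.0400+0.0600+0.0000 = 0.1000 m
sum ≈ 0.1100+0.1260+0.9217+0.1000 ≈ 1.2577 m = S ✓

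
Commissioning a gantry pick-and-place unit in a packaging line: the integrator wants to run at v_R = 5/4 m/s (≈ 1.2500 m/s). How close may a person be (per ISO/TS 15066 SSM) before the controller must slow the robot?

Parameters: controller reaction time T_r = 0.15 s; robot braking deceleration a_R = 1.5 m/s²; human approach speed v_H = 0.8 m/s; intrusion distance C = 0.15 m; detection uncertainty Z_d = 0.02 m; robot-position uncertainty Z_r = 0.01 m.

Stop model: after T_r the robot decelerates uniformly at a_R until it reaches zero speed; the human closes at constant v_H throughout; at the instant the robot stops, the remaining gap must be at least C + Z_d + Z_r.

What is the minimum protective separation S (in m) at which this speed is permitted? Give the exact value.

S_min = 67/40 m = 1.6750 m

stop time T_s = (5/4)/(3/2) = 0.8333 s
robot in T_r: 1.2500·0.1500 = 0.1875 m
robot under decel: 1.2500²/(2·1.5000) = 0.5208 m
human over T_r+T_s: 0.8000·(0.1500+0.8333) = 0.7867 m
margins: 0.1500+0.0200+0.0100 = 0.1800 m
S_min ≈ 0.1875+0.5208+0.7867+0.1800  ⇒  S_min = 67/40 m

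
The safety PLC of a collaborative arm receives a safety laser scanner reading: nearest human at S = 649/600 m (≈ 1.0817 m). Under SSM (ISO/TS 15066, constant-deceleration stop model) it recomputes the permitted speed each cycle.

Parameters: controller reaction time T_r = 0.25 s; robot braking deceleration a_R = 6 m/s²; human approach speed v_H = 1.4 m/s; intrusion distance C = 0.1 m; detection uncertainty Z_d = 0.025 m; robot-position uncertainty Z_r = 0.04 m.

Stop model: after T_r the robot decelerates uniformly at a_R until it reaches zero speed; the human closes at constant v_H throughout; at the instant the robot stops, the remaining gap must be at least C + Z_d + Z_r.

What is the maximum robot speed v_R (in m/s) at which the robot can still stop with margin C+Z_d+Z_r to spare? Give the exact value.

collect terms ⇒ (1/12)·v_R² + (29/60)·v_R + (-17/30) = 0
  disc = (29/60)² − 4·(1/12)·(-17/30) = 169/400 ; √disc = 13/20
  v_R = (−(29/60) + 13/20) / (2·(1/12)) = 1 m/s
check:
braking lasts T_s = 1/6 = 0.1667 s
robot covers v_R·T_r = 1.0000·0.2500 = 0.2500 m before braking
robot under decel: 1.0000²/(2·6.0000) = 0.0833 m
human closes 1.4000·0.4167 = 0.5833 m
residual clearance needed = 0.1000+0.0250+0.0400 = 0.1650 m
sum ≈ 0.2500+0.0833+0.5833+0.1650 ≈ 1.0817 m = S ✓

v_R_max = 1 m/s = 1.0000 m/s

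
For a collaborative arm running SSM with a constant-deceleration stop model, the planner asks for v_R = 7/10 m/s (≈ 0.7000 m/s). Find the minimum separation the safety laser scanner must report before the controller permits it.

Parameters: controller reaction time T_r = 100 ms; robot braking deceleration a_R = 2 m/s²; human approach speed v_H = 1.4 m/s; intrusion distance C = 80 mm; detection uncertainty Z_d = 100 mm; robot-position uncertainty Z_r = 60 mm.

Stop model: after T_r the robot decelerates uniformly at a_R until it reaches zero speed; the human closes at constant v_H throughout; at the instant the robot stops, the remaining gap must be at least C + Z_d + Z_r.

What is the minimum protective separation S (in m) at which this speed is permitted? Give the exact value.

S_min = 17/16 m = 1.0625 m

braking lasts T_s = (7/10)/2 = 0.3500 s
reaction-phase robot travel = 0.7000·0.1000 = 0.0700 m
robot under decel: 0.7000²/(2·2.0000) = 0.1225 m
human closes 1.4000·0.4500 = 0.6300 m
residual clearance needed = 0.0800+0.1000+0.0600 = 0.2400 m
S_min ≈ 0.0700+0.1225+0.6300+0.2400  ⇒  S_min = 17/16 m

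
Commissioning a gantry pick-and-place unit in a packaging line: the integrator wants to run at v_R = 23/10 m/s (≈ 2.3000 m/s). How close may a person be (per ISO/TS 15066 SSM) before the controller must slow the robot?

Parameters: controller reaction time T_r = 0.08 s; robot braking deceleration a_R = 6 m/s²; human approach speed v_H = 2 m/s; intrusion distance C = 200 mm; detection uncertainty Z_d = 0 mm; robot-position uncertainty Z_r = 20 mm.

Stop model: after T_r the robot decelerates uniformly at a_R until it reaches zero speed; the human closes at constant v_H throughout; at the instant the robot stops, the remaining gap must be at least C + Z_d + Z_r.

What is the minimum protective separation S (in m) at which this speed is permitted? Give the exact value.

T_s = v_R/a_R = (23/10)/6 = 0.3833 s
robot in T_r: 2.3000·0.0800 = 0.1840 m
braking distance = 2.3000²/(2·6.0000) = 0.4408 m
human over T_r+T_s: 2.0000·(0.0800+0.3833) = 0.9267 m
margins: 0.2000+0.0000+0.0200 = 0.2200 m
S_min ≈ 0.1840+0.4408+0.9267+0.2200  ⇒  S_min = 3543/2000 m

S_min = 3543/2000 m = 1.7715 m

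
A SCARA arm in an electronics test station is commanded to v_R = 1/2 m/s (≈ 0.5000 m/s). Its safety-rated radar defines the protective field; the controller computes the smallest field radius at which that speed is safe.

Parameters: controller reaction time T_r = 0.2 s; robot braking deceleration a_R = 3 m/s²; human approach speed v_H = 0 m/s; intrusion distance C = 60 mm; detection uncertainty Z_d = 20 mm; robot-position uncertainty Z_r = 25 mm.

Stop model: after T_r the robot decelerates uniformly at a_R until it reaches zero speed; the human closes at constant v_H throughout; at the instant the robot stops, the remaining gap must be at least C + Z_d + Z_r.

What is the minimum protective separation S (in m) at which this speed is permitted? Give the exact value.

stop time T_s = (1/2)/3 = 0.1667 s
reaction-phase robot travel = 0.5000·0.2000 = 0.1000 m
robot covers 0.5000·0.1667 − ½·3.0000·0.1667² = 0.0417 m while stopping
person approaches 0.0000·(0.2000+0.1667) = 0.0000 m
margins: 0.0600+0.0200+0.0250 = 0.1050 m
S_min ≈ 0.1000+0.0417+0.0000+0.1050  ⇒  S_min = 37/150 m

S_min = 37/150 m = 0.2467 m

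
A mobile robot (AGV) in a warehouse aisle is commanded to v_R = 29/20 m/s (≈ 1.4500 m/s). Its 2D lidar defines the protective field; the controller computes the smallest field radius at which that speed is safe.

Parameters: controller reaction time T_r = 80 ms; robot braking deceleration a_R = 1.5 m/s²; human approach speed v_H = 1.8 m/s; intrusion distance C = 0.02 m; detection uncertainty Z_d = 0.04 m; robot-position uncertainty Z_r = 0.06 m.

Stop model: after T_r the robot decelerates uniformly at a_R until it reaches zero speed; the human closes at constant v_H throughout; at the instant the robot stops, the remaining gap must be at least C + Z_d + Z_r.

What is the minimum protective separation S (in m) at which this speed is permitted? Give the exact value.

S_min = 677/240 m = 2.8208 m

stop time T_s = (29/20)/(3/2) = 0.9667 s
robot in T_r: 1.4500·0.0800 = 0.1160 m
robot covers 1.4500·0.9667 − ½·1.5000·0.9667² = 0.7008 m while stopping
human over T_r+T_s: 1.8000·(0.0800+0.9667) = 1.8840 m
margins: 0.0200+0.0400+0.0600 = 0.1200 m
S_min ≈ 0.1160+0.7008+1.8840+0.1200  ⇒  S_min = 677/240 m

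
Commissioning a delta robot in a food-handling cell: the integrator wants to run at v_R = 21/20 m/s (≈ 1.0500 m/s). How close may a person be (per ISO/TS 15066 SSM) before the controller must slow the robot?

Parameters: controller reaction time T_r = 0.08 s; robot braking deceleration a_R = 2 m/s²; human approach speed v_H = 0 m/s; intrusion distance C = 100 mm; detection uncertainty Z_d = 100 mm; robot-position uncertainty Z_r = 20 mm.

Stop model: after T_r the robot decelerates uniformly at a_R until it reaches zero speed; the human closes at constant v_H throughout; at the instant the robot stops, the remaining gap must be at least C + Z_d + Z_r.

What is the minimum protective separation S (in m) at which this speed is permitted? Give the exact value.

stop time T_s = (21/20)/2 = 0.5250 s
reaction-phase robot travel = 1.0500·0.0800 = 0.0840 m
robot covers 1.0500·0.5250 − ½·2.0000·0.5250² = 0.2756 m while stopping
person approaches 0.0000·(0.0800+0.5250) = 0.0000 m
residual clearance needed = 0.1000+0.1000+0.0200 = 0.2200 m
S_min ≈ 0.0840+0.2756+0.0000+0.2200  ⇒  S_min = 4637/8000 m

S_min = 4637/8000 m = 0.5796 m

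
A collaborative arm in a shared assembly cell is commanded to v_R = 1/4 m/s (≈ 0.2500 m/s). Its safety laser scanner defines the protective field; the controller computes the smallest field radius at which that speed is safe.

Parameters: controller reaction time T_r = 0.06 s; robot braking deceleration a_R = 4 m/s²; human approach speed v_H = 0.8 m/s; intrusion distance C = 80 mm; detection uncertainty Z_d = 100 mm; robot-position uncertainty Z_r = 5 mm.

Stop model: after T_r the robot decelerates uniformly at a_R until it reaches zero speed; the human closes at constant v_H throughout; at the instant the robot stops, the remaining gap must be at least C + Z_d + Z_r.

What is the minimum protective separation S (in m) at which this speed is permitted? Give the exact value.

stop time T_s = (1/4)/4 = 0.0625 s
robot in T_r: 0.2500·0.0600 = 0.0150 m
robot covers 0.2500·0.0625 − ½·4.0000·0.0625² = 0.0078 m while stopping
human over T_r+T_s: 0.8000·(0.0600+0.0625) = 0.0980 m
margins: 0.0800+0.1000+0.0050 = 0.1850 m
S_min ≈ 0.0150+0.0078+0.0980+0.1850  ⇒  S_min = 4893/16000 m

S_min = 4893/16000 m = 0.3058 m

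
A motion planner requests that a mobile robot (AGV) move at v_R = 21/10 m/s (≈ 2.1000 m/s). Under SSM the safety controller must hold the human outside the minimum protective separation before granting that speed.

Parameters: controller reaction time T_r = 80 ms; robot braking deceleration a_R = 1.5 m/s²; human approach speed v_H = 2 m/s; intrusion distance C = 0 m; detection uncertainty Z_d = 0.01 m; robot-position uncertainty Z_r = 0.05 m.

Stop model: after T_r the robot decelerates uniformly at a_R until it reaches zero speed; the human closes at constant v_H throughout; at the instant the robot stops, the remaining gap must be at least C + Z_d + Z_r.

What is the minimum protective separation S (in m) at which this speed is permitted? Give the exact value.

stop time T_s = (21/10)/(3/2) = 1.4000 s
reaction-phase robot travel = 2.1000·0.0800 = 0.1680 m
robot covers 2.1000·1.4000 − ½·1.5000·1.4000² = 1.4700 m while stopping
human closes 2.0000·1.4800 = 2.9600 m
C+Z_d+Z_r = 0.0000+0.0100+0.0500 = 0.0600 m
S_min ≈ 0.1680+1.4700+2.9600+0.0600  ⇒  S_min = 2329/500 m

S_min = 2329/500 m = 4.6580 m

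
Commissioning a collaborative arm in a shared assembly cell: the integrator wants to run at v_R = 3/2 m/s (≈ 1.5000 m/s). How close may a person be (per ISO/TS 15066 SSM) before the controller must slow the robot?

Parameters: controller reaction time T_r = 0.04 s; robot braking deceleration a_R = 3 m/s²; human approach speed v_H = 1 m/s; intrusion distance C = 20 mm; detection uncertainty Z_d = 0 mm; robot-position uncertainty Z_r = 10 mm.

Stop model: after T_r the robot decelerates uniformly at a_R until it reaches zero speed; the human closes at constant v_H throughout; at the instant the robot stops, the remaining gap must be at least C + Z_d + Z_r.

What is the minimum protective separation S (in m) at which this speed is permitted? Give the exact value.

T_s = v_R/a_R = (3/2)/3 = 0.5000 s
robot covers v_R·T_r = 1.5000·0.0400 = 0.0600 m before braking
robot under decel: 1.5000²/(2·3.0000) = 0.3750 m
human closes 1.0000·0.5400 = 0.5400 m
C+Z_d+Z_r = 0.0200+0.0000+0.0100 = 0.0300 m
S_min ≈ 0.0600+0.3750+0.5400+0.0300  ⇒  S_min = 201/200 m

S_min = 201/200 m = 1.0050 m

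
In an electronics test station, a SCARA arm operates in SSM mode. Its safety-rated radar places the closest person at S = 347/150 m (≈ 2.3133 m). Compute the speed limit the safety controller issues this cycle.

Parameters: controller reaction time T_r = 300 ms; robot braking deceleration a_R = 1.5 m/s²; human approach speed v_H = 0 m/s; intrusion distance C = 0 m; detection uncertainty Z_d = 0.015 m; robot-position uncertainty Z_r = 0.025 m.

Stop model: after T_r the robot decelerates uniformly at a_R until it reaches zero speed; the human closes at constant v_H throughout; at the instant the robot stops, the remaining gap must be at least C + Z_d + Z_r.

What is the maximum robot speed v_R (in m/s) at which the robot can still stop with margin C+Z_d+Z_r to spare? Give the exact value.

at the boundary: (1/3)·v² + (3/10)·v + (-341/150) = 0
  disc = (3/10)² − 4·(1/3)·(-341/150) = 2809/900 ; √disc = 53/30
  v_R = (−(3/10) + 53/30) / (2·(1/3)) = 11/5 m/s
check:
T_s = v_R/a_R = (11/5)/(3/2) = 1.4667 s
reaction-phase robot travel = 2.2000·0.3000 = 0.6600 m
robot under decel: 2.2000²/(2·1.5000) = 1.6133 m
person approaches 0.0000·(0.3000+1.4667) = 0.0000 m
C+Z_d+Z_r = 0.0000+0.0150+0.0250 = 0.0400 m
sum ≈ 0.6600+1.6133+0.0000+0.0400 ≈ 2.3133 m = S ✓

v_R_max = 11/5 m/s = 2.2000 m/s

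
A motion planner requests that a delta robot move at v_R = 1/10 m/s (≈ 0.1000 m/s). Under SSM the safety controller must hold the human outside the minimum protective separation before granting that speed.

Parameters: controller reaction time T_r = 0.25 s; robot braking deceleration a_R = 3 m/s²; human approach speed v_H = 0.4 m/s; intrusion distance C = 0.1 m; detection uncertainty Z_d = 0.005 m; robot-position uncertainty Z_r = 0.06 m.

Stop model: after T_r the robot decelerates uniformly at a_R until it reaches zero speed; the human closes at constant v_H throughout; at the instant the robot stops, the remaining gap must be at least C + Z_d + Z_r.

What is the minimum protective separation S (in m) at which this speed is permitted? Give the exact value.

T_s = v_R/a_R = (1/10)/3 = 0.0333 s
reaction-phase robot travel = 0.1000·0.2500 = 0.0250 m
robot covers 0.1000·0.0333 − ½·3.0000·0.0333² = 0.0017 m while stopping
person approaches 0.4000·(0.2500+0.0333) = 0.1133 m
residual clearance needed = 0.1000+0.0050+0.0600 = 0.1650 m
S_min ≈ 0.0250+0.0017+0.1133+0.1650  ⇒  S_min = 61/200 m

S_min = 61/200 m = 0.3050 m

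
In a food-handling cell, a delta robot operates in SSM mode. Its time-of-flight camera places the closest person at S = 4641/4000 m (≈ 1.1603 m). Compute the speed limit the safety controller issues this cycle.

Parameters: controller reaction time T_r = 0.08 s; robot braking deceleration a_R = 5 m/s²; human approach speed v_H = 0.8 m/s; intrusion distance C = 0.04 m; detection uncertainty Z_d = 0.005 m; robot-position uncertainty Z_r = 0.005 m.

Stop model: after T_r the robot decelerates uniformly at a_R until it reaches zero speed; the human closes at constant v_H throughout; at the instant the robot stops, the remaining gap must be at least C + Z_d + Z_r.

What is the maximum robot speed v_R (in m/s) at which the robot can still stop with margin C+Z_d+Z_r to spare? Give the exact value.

quadratic (1/10)·v² + (6/25)·v + (-837/800) = 0
  disc = (6/25)² − 4·(1/10)·(-837/800) = 4761/10000 ; √disc = 69/100
  v_R = (−(6/25) + 69/100) / (2·(1/10)) = 9/4 m/s
check:
stop time T_s = (9/4)/5 = 0.4500 s
robot covers v_R·T_r = 2.2500·0.0800 = 0.1800 m before braking
braking distance = 2.2500²/(2·5.0000) = 0.5062 m
human closes 0.8000·0.5300 = 0.4240 m
margins: 0.0400+0.0050+0.0050 = 0.0500 m
sum ≈ 0.1800+0.5062+0.4240+0.0500 ≈ 1.1603 m = S ✓

v_R_max = 9/4 m/s = 2.2500 m/s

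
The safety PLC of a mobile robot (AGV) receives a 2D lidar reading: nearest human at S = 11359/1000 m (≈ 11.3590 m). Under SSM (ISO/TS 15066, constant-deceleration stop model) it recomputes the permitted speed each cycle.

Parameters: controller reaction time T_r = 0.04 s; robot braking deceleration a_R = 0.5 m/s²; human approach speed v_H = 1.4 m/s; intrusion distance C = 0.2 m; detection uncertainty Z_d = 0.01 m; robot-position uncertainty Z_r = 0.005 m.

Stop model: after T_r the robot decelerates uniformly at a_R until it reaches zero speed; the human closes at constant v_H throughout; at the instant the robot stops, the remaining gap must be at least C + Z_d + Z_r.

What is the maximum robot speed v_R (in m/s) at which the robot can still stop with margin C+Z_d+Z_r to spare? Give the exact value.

quadratic (1)·v² + (71/25)·v + (-1386/125) = 0
  disc = (71/25)² − 4·(1)·(-1386/125) = 32761/625 ; √disc = 181/25
  v_R = (−(71/25) + 181/25) / (2·(1)) = 11/5 m/s
check:
stop time T_s = (11/5)/(1/2) = 4.4000 s
robot in T_r: 2.2000·0.0400 = 0.0880 m
robot covers 2.2000·4.4000 − ½·0.5000·4.4000² = 4.8400 m while stopping
human over T_r+T_s: 1.4000·(0.0400+4.4000) = 6.2160 m
residual clearance needed = 0.2000+0.0100+0.0050 = 0.2150 m
sum ≈ 0.0880+4.8400+6.2160+0.2150 ≈ 11.3590 m = S ✓

v_R_max = 11/5 m/s = 2.2000 m/s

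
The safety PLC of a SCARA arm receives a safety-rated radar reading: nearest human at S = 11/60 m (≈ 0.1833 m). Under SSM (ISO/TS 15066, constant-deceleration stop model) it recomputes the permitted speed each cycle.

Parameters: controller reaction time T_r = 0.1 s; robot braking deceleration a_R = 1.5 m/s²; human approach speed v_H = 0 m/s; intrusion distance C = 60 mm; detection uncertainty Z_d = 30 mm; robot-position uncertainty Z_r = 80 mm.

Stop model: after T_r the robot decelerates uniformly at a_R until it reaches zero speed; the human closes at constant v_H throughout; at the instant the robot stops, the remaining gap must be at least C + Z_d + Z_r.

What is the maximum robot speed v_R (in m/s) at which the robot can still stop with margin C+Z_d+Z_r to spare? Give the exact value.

collect terms ⇒ (1/3)·v_R² + (1/10)·v_R + (-1/75) = 0
  disc = (1/10)² − 4·(1/3)·(-1/75) = 1/36 ; √disc = 1/6
  v_R = (−(1/10) + 1/6) / (2·(1/3)) = 1/10 m/s
check:
stop time T_s = (1/10)/(3/2) = 0.0667 s
robot covers v_R·T_r = 0.1000·0.1000 = 0.0100 m before braking
braking distance = 0.1000²/(2·1.5000) = 0.0033 m
person approaches 0.0000·(0.1000+0.0667) = 0.0000 m
C+Z_d+Z_r = 0.0600+0.0300+0.0800 = 0.1700 m
sum ≈ 0.0100+0.0033+0.0000+0.1700 ≈ 0.1833 m = S ✓

v_R_max = 1/10 m/s = 0.1000 m/s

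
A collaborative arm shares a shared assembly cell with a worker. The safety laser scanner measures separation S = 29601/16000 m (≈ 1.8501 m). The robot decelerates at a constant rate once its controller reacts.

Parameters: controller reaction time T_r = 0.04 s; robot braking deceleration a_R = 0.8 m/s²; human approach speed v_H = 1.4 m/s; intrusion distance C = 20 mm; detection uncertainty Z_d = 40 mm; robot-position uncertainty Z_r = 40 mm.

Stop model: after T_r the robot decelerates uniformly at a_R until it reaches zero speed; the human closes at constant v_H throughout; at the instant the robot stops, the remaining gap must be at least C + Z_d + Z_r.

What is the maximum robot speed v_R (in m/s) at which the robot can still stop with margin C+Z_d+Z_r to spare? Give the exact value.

at the boundary: (5/8)·v² + (179/100)·v + (-5421/3200) = 0
  disc = (179/100)² − 4·(5/8)·(-5421/3200) = 1190281/160000 ; √disc = 1091/400
  v_R = (−(179/100) + 1091/400) / (2·(5/8)) = 3/4 m/s
check:
braking lasts T_s = (3/4)/(4/5) = 0.9375 s
robot in T_r: 0.7500·0.0400 = 0.0300 m
robot covers 0.7500·0.9375 − ½·0.8000·0.9375² = 0.3516 m while stopping
human closes 1.4000·0.9775 = 1.3685 m
residual clearance needed = 0.0200+0.0400+0.0400 = 0.1000 m
sum ≈ 0.0300+0.3516+1.3685+0.1000 ≈ 1.8501 m = S ✓

v_R_max = 3/4 m/s = 0.7500 m/s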